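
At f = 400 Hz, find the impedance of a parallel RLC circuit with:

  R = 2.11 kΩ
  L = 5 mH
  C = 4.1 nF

Step 1 — Angular frequency: ω = 2π·f = 2π·400 = 2513 rad/s.
Step 2 — Component impedances:
  R: Z = R = 2110 Ω
  L: Z = jωL = j·2513·0.005 = 0 + j12.57 Ω
  C: Z = 1/(jωC) = -j/(ω·C) = 0 - j9.705e+04 Ω
Step 3 — Parallel combination: 1/Z_total = 1/R + 1/L + 1/C; Z_total = 0.07486 + j12.57 Ω = 12.57∠89.7° Ω.

Z = 0.07486 + j12.57 Ω = 12.57∠89.7° Ω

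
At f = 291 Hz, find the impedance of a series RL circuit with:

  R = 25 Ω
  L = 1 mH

Step 1 — Angular frequency: ω = 2π·f = 2π·291 = 1828 rad/s.
Step 2 — Component impedances:
  R: Z = R = 25 Ω
  L: Z = jωL = j·1828·0.001 = 0 + j1.828 Ω
Step 3 — Series combination: Z_total = R + L = 25 + j1.828 Ω = 25.07∠4.2° Ω.

Z = 25 + j1.828 Ω = 25.07∠4.2° Ω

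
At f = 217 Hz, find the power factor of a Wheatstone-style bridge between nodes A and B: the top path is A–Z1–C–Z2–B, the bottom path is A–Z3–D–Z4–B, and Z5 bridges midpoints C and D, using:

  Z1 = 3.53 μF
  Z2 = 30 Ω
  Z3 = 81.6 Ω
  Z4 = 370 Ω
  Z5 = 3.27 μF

Step 1 — Angular frequency: ω = 2π·f = 2π·217 = 1363 rad/s.
Step 2 — Component impedances:
  Z1: Z = 1/(jωC) = -j/(ω·C) = 0 - j207.8 Ω
  Z2: Z = R = 30 Ω
  Z3: Z = R = 81.6 Ω
  Z4: Z = R = 370 Ω
  Z5: Z = 1/(jωC) = -j/(ω·C) = 0 - j224.3 Ω
Step 3 — Bridge requires nodal analysis (the Z5 bridge couples midpoints C and D, so the two paths cannot be reduced to a simple series/parallel combination). Setting node B to ground and injecting 1 A at node A, the 3-node admittance system at A, C, D solves to V_A = Z_AB = 70.77 - j100.2 Ω = 122.7∠-54.8° Ω.
Step 4 — Power factor: PF = cos(φ) = Re(Z)/|Z| = 70.767/122.67 = 0.5769.
Step 5 — Type: Im(Z) = -100.2 ⇒ leading (phase φ = -54.8°).

PF = 0.5769 (leading, φ = -54.8°)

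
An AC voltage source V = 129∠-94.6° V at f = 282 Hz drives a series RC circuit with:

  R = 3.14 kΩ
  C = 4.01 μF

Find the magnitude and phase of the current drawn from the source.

Step 1 — Angular frequency: ω = 2π·f = 2π·282 = 1772 rad/s.
Step 2 — Component impedances:
  R: Z = R = 3140 Ω
  C: Z = 1/(jωC) = -j/(ω·C) = 0 - j140.7 Ω
Step 3 — Series combination: Z_total = R + C = 3140 - j140.7 Ω = 3143∠-2.6° Ω.
Step 4 — Source phasor: V = 129∠-94.6° V = -10.35 - j128.6 V.
Step 5 — Ohm's law: I = V / Z_total = (-10.35 - j128.6) / (3140 - j140.7) = -0.001456 - j0.04102 A.
Step 6 — Convert to polar: |I| = 0.04104 A, ∠I = -92.0°.

I = 0.04104∠-92.0° A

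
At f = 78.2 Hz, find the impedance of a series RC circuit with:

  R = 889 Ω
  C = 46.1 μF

Step 1 — Angular frequency: ω = 2π·f = 2π·78.2 = 491.3 rad/s.
Step 2 — Component impedances:
  R: Z = R = 889 Ω
  C: Z = 1/(jωC) = -j/(ω·C) = 0 - j44.15 Ω
Step 3 — Series combination: Z_total = R + C = 889 - j44.15 Ω = 890.1∠-2.8° Ω.

Z = 889 - j44.15 Ω = 890.1∠-2.8° Ω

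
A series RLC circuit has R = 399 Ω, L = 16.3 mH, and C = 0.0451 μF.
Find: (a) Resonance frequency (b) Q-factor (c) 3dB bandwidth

Step 1 — Resonance: ω₀ = 1/√(LC) = 1/√(0.0163·4.51e-08) = 3.688e+04 rad/s.
Step 2 — f₀ = ω₀/(2π) = 5870 Hz.
Step 3 — Series Q: Q = ω₀L/R = 3.688e+04·0.0163/399 = 1.507.
Step 4 — Bandwidth: Δω = ω₀/Q = 2.448e+04 rad/s; BW = Δω/(2π) = 3896 Hz.

(a) f₀ = 5870 Hz  (b) Q = 1.507  (c) BW = 3896 Hz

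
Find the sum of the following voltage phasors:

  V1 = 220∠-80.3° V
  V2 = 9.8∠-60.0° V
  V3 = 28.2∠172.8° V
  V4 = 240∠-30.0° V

Step 1 — Convert each phasor to rectangular form:
  V1 = 220·(cos(-80.3°) + j·sin(-80.3°)) = 37.07 - j216.9 V
  V2 = 9.8·(cos(-60.0°) + j·sin(-60.0°)) = 4.9 - j8.487 V
  V3 = 28.2·(cos(172.8°) + j·sin(172.8°)) = -27.98 + j3.534 V
  V4 = 240·(cos(-30.0°) + j·sin(-30.0°)) = 207.8 - j120 V
Step 2 — Sum components: V_total = 221.8 - j341.8 V.
Step 3 — Convert to polar: |V_total| = 407.5 V, ∠V_total = -57.0°.

V_total = 407.5∠-57.0° V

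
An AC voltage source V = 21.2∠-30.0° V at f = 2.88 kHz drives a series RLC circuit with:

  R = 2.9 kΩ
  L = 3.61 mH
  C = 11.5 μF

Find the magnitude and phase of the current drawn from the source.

Step 1 — Angular frequency: ω = 2π·f = 2π·2880 = 1.81e+04 rad/s.
Step 2 — Component impedances:
  R: Z = R = 2900 Ω
  L: Z = jωL = j·1.81e+04·0.00361 = 0 + j65.33 Ω
  C: Z = 1/(jωC) = -j/(ω·C) = 0 - j4.805 Ω
Step 3 — Series combination: Z_total = R + L + C = 2900 + j60.52 Ω = 2901∠1.2° Ω.
Step 4 — Source phasor: V = 21.2∠-30.0° V = 18.36 - j10.6 V.
Step 5 — Ohm's law: I = V / Z_total = (18.36 - j10.6) / (2900 + j60.52) = 0.006252 - j0.003786 A.
Step 6 — Convert to polar: |I| = 0.007309 A, ∠I = -31.2°.

I = 0.007309∠-31.2° A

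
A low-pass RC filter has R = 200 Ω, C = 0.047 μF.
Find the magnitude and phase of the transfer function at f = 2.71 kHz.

Step 1 — Angular frequency: ω = 2π·2710 = 1.703e+04 rad/s.
Step 2 — Transfer function: H(jω) = 1/(1 + jωRC).
Step 3 — Denominator: 1 + jωRC = 1 + j·1.703e+04·200·4.7e-08 = 1 + j0.1601.
Step 4 — H = 0.975 - j0.1561.
Step 5 — Magnitude: |H| = 0.9874 (-0.1 dB); phase: φ = -9.1°.

|H| = 0.9874 (-0.1 dB), φ = -9.1°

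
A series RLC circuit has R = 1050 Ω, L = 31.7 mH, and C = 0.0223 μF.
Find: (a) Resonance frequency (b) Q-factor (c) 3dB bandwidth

Step 1 — Resonance: ω₀ = 1/√(LC) = 1/√(0.0317·2.23e-08) = 3.761e+04 rad/s.
Step 2 — f₀ = ω₀/(2π) = 5986 Hz.
Step 3 — Series Q: Q = ω₀L/R = 3.761e+04·0.0317/1050 = 1.136.
Step 4 — Bandwidth: Δω = ω₀/Q = 3.312e+04 rad/s; BW = Δω/(2π) = 5272 Hz.

(a) f₀ = 5986 Hz  (b) Q = 1.136  (c) BW = 5272 Hz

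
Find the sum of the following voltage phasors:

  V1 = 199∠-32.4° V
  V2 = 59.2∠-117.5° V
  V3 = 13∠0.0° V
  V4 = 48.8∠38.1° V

Step 1 — Convert each phasor to rectangular form:
  V1 = 199·(cos(-32.4°) + j·sin(-32.4°)) = 168 - j106.6 V
  V2 = 59.2·(cos(-117.5°) + j·sin(-117.5°)) = -27.34 - j52.51 V
  V3 = 13·(cos(0.0°) + j·sin(0.0°)) = 13 V
  V4 = 48.8·(cos(38.1°) + j·sin(38.1°)) = 38.4 + j30.11 V
Step 2 — Sum components: V_total = 192.1 - j129 V.
Step 3 — Convert to polar: |V_total| = 231.4 V, ∠V_total = -33.9°.

V_total = 231.4∠-33.9° V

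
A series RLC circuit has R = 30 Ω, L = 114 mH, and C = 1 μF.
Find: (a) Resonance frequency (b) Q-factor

Step 1 — Resonance condition Im(Z)=0 gives ω₀ = 1/√(LC).
Step 2 — ω₀ = 1/√(0.114·1e-06) = 2962 rad/s.
Step 3 — f₀ = ω₀/(2π) = 471.4 Hz.
Step 4 — Series Q: Q = ω₀L/R = 2962·0.114/30 = 11.25.

(a) f₀ = 471.4 Hz  (b) Q = 11.25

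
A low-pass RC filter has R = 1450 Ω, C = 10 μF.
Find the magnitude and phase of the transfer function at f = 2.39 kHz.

Step 1 — Angular frequency: ω = 2π·2390 = 1.502e+04 rad/s.
Step 2 — Transfer function: H(jω) = 1/(1 + jωRC).
Step 3 — Denominator: 1 + jωRC = 1 + j·1.502e+04·1450·1e-05 = 1 + j217.7.
Step 4 — H = 2.109e-05 - j0.004592.
Step 5 — Magnitude: |H| = 0.004593 (-46.8 dB); phase: φ = -89.7°.

|H| = 0.004593 (-46.8 dB), φ = -89.7°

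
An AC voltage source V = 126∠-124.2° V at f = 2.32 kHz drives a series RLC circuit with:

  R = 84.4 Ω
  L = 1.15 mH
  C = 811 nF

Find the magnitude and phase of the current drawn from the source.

Step 1 — Angular frequency: ω = 2π·f = 2π·2320 = 1.458e+04 rad/s.
Step 2 — Component impedances:
  R: Z = R = 84.4 Ω
  L: Z = jωL = j·1.458e+04·0.00115 = 0 + j16.76 Ω
  C: Z = 1/(jωC) = -j/(ω·C) = 0 - j84.59 Ω
Step 3 — Series combination: Z_total = R + L + C = 84.4 - j67.82 Ω = 108.3∠-38.8° Ω.
Step 4 — Source phasor: V = 126∠-124.2° V = -70.82 - j104.2 V.
Step 5 — Ohm's law: I = V / Z_total = (-70.82 - j104.2) / (84.4 - j67.82) = 0.09304 - j1.16 A.
Step 6 — Convert to polar: |I| = 1.164 A, ∠I = -85.4°.

I = 1.164∠-85.4° A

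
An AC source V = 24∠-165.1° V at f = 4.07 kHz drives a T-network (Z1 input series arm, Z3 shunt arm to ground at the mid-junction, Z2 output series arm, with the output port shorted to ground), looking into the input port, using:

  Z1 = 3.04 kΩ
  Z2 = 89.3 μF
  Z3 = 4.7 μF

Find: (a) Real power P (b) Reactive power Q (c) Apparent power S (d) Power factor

Step 1 — Angular frequency: ω = 2π·f = 2π·4070 = 2.557e+04 rad/s.
Step 2 — Component impedances:
  Z1: Z = R = 3040 Ω
  Z2: Z = 1/(jωC) = -j/(ω·C) = 0 - j0.4379 Ω
  Z3: Z = 1/(jωC) = -j/(ω·C) = 0 - j8.32 Ω
Step 3 — With the output port shorted to ground, the output series arm Z2 runs from the junction to ground; the shunt arm Z3 also runs from the junction to ground. They appear in parallel: Z3 || Z2 = 0 - j0.416 Ω.
Step 4 — Series with input arm Z1: Z_in = Z1 + (Z3 || Z2) = 3040 - j0.416 Ω = 3040∠-0.0° Ω.
Step 5 — Source phasor: V = 24∠-165.1° V = -23.19 - j6.171 V.
Step 6 — Current: I = V / Z = -0.007629 - j0.002031 A = 0.007895∠-165.1° A.
Step 7 — Complex power: S = V·I* = 0.1895 - j2.593e-05 VA.
Step 8 — Real power: P = Re(S) = 0.1895 W.
Step 9 — Reactive power: Q = Im(S) = -2.593e-05 VAR.
Step 10 — Apparent power: |S| = 0.1895 VA.
Step 11 — Power factor: PF = P/|S| = 1 (leading).

(a) P = 0.1895 W  (b) Q = -2.593e-05 VAR  (c) S = 0.1895 VA  (d) PF = 1 (leading)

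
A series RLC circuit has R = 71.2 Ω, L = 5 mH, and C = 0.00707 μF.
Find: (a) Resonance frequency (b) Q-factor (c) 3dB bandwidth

Step 1 — Resonance: ω₀ = 1/√(LC) = 1/√(0.005·7.07e-09) = 1.682e+05 rad/s.
Step 2 — f₀ = ω₀/(2π) = 2.677e+04 Hz.
Step 3 — Series Q: Q = ω₀L/R = 1.682e+05·0.005/71.2 = 11.81.
Step 4 — Bandwidth: Δω = ω₀/Q = 1.424e+04 rad/s; BW = Δω/(2π) = 2266 Hz.

(a) f₀ = 2.677e+04 Hz  (b) Q = 11.81  (c) BW = 2266 Hz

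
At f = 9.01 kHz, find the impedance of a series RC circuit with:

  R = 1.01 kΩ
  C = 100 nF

Step 1 — Angular frequency: ω = 2π·f = 2π·9010 = 5.661e+04 rad/s.
Step 2 — Component impedances:
  R: Z = R = 1010 Ω
  C: Z = 1/(jωC) = -j/(ω·C) = 0 - j176.6 Ω
Step 3 — Series combination: Z_total = R + C = 1010 - j176.6 Ω = 1025∠-9.9° Ω.

Z = 1010 - j176.6 Ω = 1025∠-9.9° Ω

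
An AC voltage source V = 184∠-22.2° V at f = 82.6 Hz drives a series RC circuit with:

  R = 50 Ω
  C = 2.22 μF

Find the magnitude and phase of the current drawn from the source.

Step 1 — Angular frequency: ω = 2π·f = 2π·82.6 = 519 rad/s.
Step 2 — Component impedances:
  R: Z = R = 50 Ω
  C: Z = 1/(jωC) = -j/(ω·C) = 0 - j867.9 Ω
Step 3 — Series combination: Z_total = R + C = 50 - j867.9 Ω = 869.4∠-86.7° Ω.
Step 4 — Source phasor: V = 184∠-22.2° V = 170.4 - j69.52 V.
Step 5 — Ohm's law: I = V / Z_total = (170.4 - j69.52) / (50 - j867.9) = 0.09111 + j0.191 A.
Step 6 — Convert to polar: |I| = 0.2116 A, ∠I = 64.5°.

I = 0.2116∠64.5° A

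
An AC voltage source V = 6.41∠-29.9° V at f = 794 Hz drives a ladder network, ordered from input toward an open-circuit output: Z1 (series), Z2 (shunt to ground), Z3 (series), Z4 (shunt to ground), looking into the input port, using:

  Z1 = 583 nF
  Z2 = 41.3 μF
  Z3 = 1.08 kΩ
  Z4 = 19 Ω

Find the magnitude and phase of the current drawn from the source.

Step 1 — Angular frequency: ω = 2π·f = 2π·794 = 4989 rad/s.
Step 2 — Component impedances:
  Z1: Z = 1/(jωC) = -j/(ω·C) = 0 - j343.8 Ω
  Z2: Z = 1/(jωC) = -j/(ω·C) = 0 - j4.853 Ω
  Z3: Z = R = 1080 Ω
  Z4: Z = R = 19 Ω
Step 3 — Ladder network (open output): work backward from the far end, alternating series and parallel combinations. Z_in = 0.02143 - j348.7 Ω = 348.7∠-90.0° Ω.
Step 4 — Source phasor: V = 6.41∠-29.9° V = 5.557 - j3.195 V.
Step 5 — Ohm's law: I = V / Z_total = (5.557 - j3.195) / (0.02143 - j348.7) = 0.009165 + j0.01594 A.
Step 6 — Convert to polar: |I| = 0.01838 A, ∠I = 60.1°.

I = 0.01838∠60.1° A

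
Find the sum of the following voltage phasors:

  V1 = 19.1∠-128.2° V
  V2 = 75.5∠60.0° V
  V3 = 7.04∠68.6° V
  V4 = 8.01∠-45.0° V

Step 1 — Convert each phasor to rectangular form:
  V1 = 19.1·(cos(-128.2°) + j·sin(-128.2°)) = -11.81 - j15.01 V
  V2 = 75.5·(cos(60.0°) + j·sin(60.0°)) = 37.75 + j65.38 V
  V3 = 7.04·(cos(68.6°) + j·sin(68.6°)) = 2.569 + j6.555 V
  V4 = 8.01·(cos(-45.0°) + j·sin(-45.0°)) = 5.664 - j5.664 V
Step 2 — Sum components: V_total = 34.17 + j51.27 V.
Step 3 — Convert to polar: |V_total| = 61.61 V, ∠V_total = 56.3°.

V_total = 61.61∠56.3° V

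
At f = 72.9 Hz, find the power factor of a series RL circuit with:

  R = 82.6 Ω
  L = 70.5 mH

Step 1 — Angular frequency: ω = 2π·f = 2π·72.9 = 458 rad/s.
Step 2 — Component impedances:
  R: Z = R = 82.6 Ω
  L: Z = jωL = j·458·0.0705 = 0 + j32.29 Ω
Step 3 — Series combination: Z_total = R + L = 82.6 + j32.29 Ω = 88.69∠21.4° Ω.
Step 4 — Power factor: PF = cos(φ) = Re(Z)/|Z| = 82.6/88.688 = 0.9314.
Step 5 — Type: Im(Z) = 32.29 ⇒ lagging (phase φ = 21.4°).

PF = 0.9314 (lagging, φ = 21.4°)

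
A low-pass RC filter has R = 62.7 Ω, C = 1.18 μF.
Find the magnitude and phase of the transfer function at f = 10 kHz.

Step 1 — Angular frequency: ω = 2π·1e+04 = 6.283e+04 rad/s.
Step 2 — Transfer function: H(jω) = 1/(1 + jωRC).
Step 3 — Denominator: 1 + jωRC = 1 + j·6.283e+04·62.7·1.18e-06 = 1 + j4.649.
Step 4 — H = 0.04423 - j0.2056.
Step 5 — Magnitude: |H| = 0.2103 (-13.5 dB); phase: φ = -77.9°.

|H| = 0.2103 (-13.5 dB), φ = -77.9°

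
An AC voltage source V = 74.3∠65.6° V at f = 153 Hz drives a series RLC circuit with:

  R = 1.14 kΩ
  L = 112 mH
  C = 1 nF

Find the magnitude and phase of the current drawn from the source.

Step 1 — Angular frequency: ω = 2π·f = 2π·153 = 961.3 rad/s.
Step 2 — Component impedances:
  R: Z = R = 1140 Ω
  L: Z = jωL = j·961.3·0.112 = 0 + j107.7 Ω
  C: Z = 1/(jωC) = -j/(ω·C) = 0 - j1.04e+06 Ω
Step 3 — Series combination: Z_total = R + L + C = 1140 - j1.04e+06 Ω = 1.04e+06∠-89.9° Ω.
Step 4 — Source phasor: V = 74.3∠65.6° V = 30.69 + j67.66 V.
Step 5 — Ohm's law: I = V / Z_total = (30.69 + j67.66) / (1140 - j1.04e+06) = -6.502e-05 + j2.958e-05 A.
Step 6 — Convert to polar: |I| = 7.143e-05 A, ∠I = 155.5°.

I = 7.143e-05∠155.5° A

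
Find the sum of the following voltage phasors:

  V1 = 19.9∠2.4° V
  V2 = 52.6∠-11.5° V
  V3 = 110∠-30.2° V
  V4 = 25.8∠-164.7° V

Step 1 — Convert each phasor to rectangular form:
  V1 = 19.9·(cos(2.4°) + j·sin(2.4°)) = 19.88 + j0.8333 V
  V2 = 52.6·(cos(-11.5°) + j·sin(-11.5°)) = 51.54 - j10.49 V
  V3 = 110·(cos(-30.2°) + j·sin(-30.2°)) = 95.07 - j55.33 V
  V4 = 25.8·(cos(-164.7°) + j·sin(-164.7°)) = -24.89 - j6.808 V
Step 2 — Sum components: V_total = 141.6 - j71.79 V.
Step 3 — Convert to polar: |V_total| = 158.8 V, ∠V_total = -26.9°.

V_total = 158.8∠-26.9° V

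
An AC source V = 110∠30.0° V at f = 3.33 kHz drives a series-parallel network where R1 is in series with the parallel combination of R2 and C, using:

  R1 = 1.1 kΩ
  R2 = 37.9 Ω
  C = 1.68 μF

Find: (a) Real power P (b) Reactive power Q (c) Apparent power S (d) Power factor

Step 1 — Angular frequency: ω = 2π·f = 2π·3330 = 2.092e+04 rad/s.
Step 2 — Component impedances:
  R1: Z = R = 1100 Ω
  R2: Z = R = 37.9 Ω
  C: Z = 1/(jωC) = -j/(ω·C) = 0 - j28.45 Ω
Step 3 — Parallel branch: R2 || C = 1/(1/R2 + 1/C) = 13.66 - j18.2 Ω.
Step 4 — Series with R1: Z_total = R1 + (R2 || C) = 1114 - j18.2 Ω = 1114∠-0.9° Ω.
Step 5 — Source phasor: V = 110∠30.0° V = 95.26 + j55 V.
Step 6 — Current: I = V / Z = 0.08471 + j0.05077 A = 0.09876∠30.9° A.
Step 7 — Complex power: S = V·I* = 10.86 - j0.1775 VA.
Step 8 — Real power: P = Re(S) = 10.86 W.
Step 9 — Reactive power: Q = Im(S) = -0.1775 VAR.
Step 10 — Apparent power: |S| = 10.86 VA.
Step 11 — Power factor: PF = P/|S| = 0.9999 (leading).

(a) P = 10.86 W  (b) Q = -0.1775 VAR  (c) S = 10.86 VA  (d) PF = 0.9999 (leading)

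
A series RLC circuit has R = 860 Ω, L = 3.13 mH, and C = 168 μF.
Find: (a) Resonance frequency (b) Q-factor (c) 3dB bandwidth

Step 1 — Resonance: ω₀ = 1/√(LC) = 1/√(0.00313·0.000168) = 1379 rad/s.
Step 2 — f₀ = ω₀/(2π) = 219.5 Hz.
Step 3 — Series Q: Q = ω₀L/R = 1379·0.00313/860 = 0.005019.
Step 4 — Bandwidth: Δω = ω₀/Q = 2.748e+05 rad/s; BW = Δω/(2π) = 4.373e+04 Hz.

(a) f₀ = 219.5 Hz  (b) Q = 0.005019  (c) BW = 4.373e+04 Hz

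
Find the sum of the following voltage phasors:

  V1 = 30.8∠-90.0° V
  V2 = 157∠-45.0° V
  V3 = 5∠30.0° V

Step 1 — Convert each phasor to rectangular form:
  V1 = 30.8·(cos(-90.0°) + j·sin(-90.0°)) = 0 - j30.8 V
  V2 = 157·(cos(-45.0°) + j·sin(-45.0°)) = 111 - j111 V
  V3 = 5·(cos(30.0°) + j·sin(30.0°)) = 4.33 + j2.5 V
Step 2 — Sum components: V_total = 115.3 - j139.3 V.
Step 3 — Convert to polar: |V_total| = 180.9 V, ∠V_total = -50.4°.

V_total = 180.9∠-50.4° V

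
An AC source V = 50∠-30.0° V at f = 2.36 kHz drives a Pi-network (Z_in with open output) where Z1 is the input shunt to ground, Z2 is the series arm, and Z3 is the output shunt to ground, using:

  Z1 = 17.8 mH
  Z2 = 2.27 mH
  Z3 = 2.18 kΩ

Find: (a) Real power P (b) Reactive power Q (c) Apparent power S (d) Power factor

Step 1 — Angular frequency: ω = 2π·f = 2π·2360 = 1.483e+04 rad/s.
Step 2 — Component impedances:
  Z1: Z = jωL = j·1.483e+04·0.0178 = 0 + j263.9 Ω
  Z2: Z = jωL = j·1.483e+04·0.00227 = 0 + j33.66 Ω
  Z3: Z = R = 2180 Ω
Step 3 — With open output, the series arm Z2 and the output shunt Z3 appear in series to ground: Z2 + Z3 = 2180 + j33.66 Ω.
Step 4 — Parallel with input shunt Z1: Z_in = Z1 || (Z2 + Z3) = 31.37 + j259.7 Ω = 261.5∠83.1° Ω.
Step 5 — Source phasor: V = 50∠-30.0° V = 43.3 - j25 V.
Step 6 — Current: I = V / Z = -0.07504 - j0.1758 A = 0.1912∠-113.1° A.
Step 7 — Complex power: S = V·I* = 1.147 + j9.489 VA.
Step 8 — Real power: P = Re(S) = 1.147 W.
Step 9 — Reactive power: Q = Im(S) = 9.489 VAR.
Step 10 — Apparent power: |S| = 9.558 VA.
Step 11 — Power factor: PF = P/|S| = 0.1199 (lagging).

(a) P = 1.147 W  (b) Q = 9.489 VAR  (c) S = 9.558 VA  (d) PF = 0.1199 (lagging)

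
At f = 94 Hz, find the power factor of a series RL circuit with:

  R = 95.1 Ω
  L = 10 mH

Step 1 — Angular frequency: ω = 2π·f = 2π·94 = 590.6 rad/s.
Step 2 — Component impedances:
  R: Z = R = 95.1 Ω
  L: Z = jωL = j·590.6·0.01 = 0 + j5.906 Ω
Step 3 — Series combination: Z_total = R + L = 95.1 + j5.906 Ω = 95.28∠3.6° Ω.
Step 4 — Power factor: PF = cos(φ) = Re(Z)/|Z| = 95.1/95.28 = 0.9981.
Step 5 — Type: Im(Z) = 5.906 ⇒ lagging (phase φ = 3.6°).

PF = 0.9981 (lagging, φ = 3.6°)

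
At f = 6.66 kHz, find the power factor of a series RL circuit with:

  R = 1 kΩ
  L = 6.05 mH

Step 1 — Angular frequency: ω = 2π·f = 2π·6660 = 4.185e+04 rad/s.
Step 2 — Component impedances:
  R: Z = R = 1000 Ω
  L: Z = jωL = j·4.185e+04·0.00605 = 0 + j253.2 Ω
Step 3 — Series combination: Z_total = R + L = 1000 + j253.2 Ω = 1032∠14.2° Ω.
Step 4 — Power factor: PF = cos(φ) = Re(Z)/|Z| = 1000/1031.55 = 0.9694.
Step 5 — Type: Im(Z) = 253.2 ⇒ lagging (phase φ = 14.2°).

PF = 0.9694 (lagging, φ = 14.2°)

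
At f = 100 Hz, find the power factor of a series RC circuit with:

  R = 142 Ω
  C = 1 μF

Step 1 — Angular frequency: ω = 2π·f = 2π·100 = 628.3 rad/s.
Step 2 — Component impedances:
  R: Z = R = 142 Ω
  C: Z = 1/(jωC) = -j/(ω·C) = 0 - j1592 Ω
Step 3 — Series combination: Z_total = R + C = 142 - j1592 Ω = 1598∠-84.9° Ω.
Step 4 — Power factor: PF = cos(φ) = Re(Z)/|Z| = 142/1597.9 = 0.08887.
Step 5 — Type: Im(Z) = -1592 ⇒ leading (phase φ = -84.9°).

PF = 0.08887 (leading, φ = -84.9°)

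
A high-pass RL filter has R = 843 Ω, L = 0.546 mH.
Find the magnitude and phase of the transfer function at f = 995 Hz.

Step 1 — Angular frequency: ω = 2π·995 = 6252 rad/s.
Step 2 — Transfer function: H(jω) = jωL/(R + jωL).
Step 3 — Numerator jωL = j·3.413; denominator R + jωL = 843 + j3.413.
Step 4 — H = 1.64e-05 + j0.004049.
Step 5 — Magnitude: |H| = 0.004049 (-47.9 dB); phase: φ = 89.8°.

|H| = 0.004049 (-47.9 dB), φ = 89.8°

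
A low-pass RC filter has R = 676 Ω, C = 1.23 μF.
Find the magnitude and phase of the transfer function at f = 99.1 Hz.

Step 1 — Angular frequency: ω = 2π·99.1 = 622.7 rad/s.
Step 2 — Transfer function: H(jω) = 1/(1 + jωRC).
Step 3 — Denominator: 1 + jωRC = 1 + j·622.7·676·1.23e-06 = 1 + j0.5177.
Step 4 — H = 0.7886 - j0.4083.
Step 5 — Magnitude: |H| = 0.888 (-1.0 dB); phase: φ = -27.4°.

|H| = 0.888 (-1.0 dB), φ = -27.4°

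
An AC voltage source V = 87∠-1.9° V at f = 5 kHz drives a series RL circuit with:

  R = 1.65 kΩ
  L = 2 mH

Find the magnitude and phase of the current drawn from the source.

Step 1 — Angular frequency: ω = 2π·f = 2π·5000 = 3.142e+04 rad/s.
Step 2 — Component impedances:
  R: Z = R = 1650 Ω
  L: Z = jωL = j·3.142e+04·0.002 = 0 + j62.83 Ω
Step 3 — Series combination: Z_total = R + L = 1650 + j62.83 Ω = 1651∠2.2° Ω.
Step 4 — Source phasor: V = 87∠-1.9° V = 86.95 - j2.885 V.
Step 5 — Ohm's law: I = V / Z_total = (86.95 - j2.885) / (1650 + j62.83) = 0.05256 - j0.003749 A.
Step 6 — Convert to polar: |I| = 0.05269 A, ∠I = -4.1°.

I = 0.05269∠-4.1° A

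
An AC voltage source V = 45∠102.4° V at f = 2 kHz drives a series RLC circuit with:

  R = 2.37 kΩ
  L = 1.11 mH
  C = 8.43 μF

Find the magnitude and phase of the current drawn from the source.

Step 1 — Angular frequency: ω = 2π·f = 2π·2000 = 1.257e+04 rad/s.
Step 2 — Component impedances:
  R: Z = R = 2370 Ω
  L: Z = jωL = j·1.257e+04·0.00111 = 0 + j13.95 Ω
  C: Z = 1/(jωC) = -j/(ω·C) = 0 - j9.44 Ω
Step 3 — Series combination: Z_total = R + L + C = 2370 + j4.509 Ω = 2370∠0.1° Ω.
Step 4 — Source phasor: V = 45∠102.4° V = -9.663 + j43.95 V.
Step 5 — Ohm's law: I = V / Z_total = (-9.663 + j43.95) / (2370 + j4.509) = -0.004042 + j0.01855 A.
Step 6 — Convert to polar: |I| = 0.01899 A, ∠I = 102.3°.

I = 0.01899∠102.3° A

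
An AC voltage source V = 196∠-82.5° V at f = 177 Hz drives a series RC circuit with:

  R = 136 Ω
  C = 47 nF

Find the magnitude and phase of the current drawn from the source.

Step 1 — Angular frequency: ω = 2π·f = 2π·177 = 1112 rad/s.
Step 2 — Component impedances:
  R: Z = R = 136 Ω
  C: Z = 1/(jωC) = -j/(ω·C) = 0 - j1.913e+04 Ω
Step 3 — Series combination: Z_total = R + C = 136 - j1.913e+04 Ω = 1.913e+04∠-89.6° Ω.
Step 4 — Source phasor: V = 196∠-82.5° V = 25.58 - j194.3 V.
Step 5 — Ohm's law: I = V / Z_total = (25.58 - j194.3) / (136 - j1.913e+04) = 0.01017 + j0.001265 A.
Step 6 — Convert to polar: |I| = 0.01024 A, ∠I = 7.1°.

I = 0.01024∠7.1° A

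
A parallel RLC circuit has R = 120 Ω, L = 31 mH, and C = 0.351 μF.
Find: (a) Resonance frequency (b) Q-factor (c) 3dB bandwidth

Step 1 — Resonance: ω₀ = 1/√(LC) = 1/√(0.031·3.51e-07) = 9587 rad/s.
Step 2 — f₀ = ω₀/(2π) = 1526 Hz.
Step 3 — Parallel Q: Q = R/(ω₀L) = 120/(9587·0.031) = 0.4038.
Step 4 — Bandwidth: Δω = ω₀/Q = 2.374e+04 rad/s; BW = Δω/(2π) = 3779 Hz.

(a) f₀ = 1526 Hz  (b) Q = 0.4038  (c) BW = 3779 Hz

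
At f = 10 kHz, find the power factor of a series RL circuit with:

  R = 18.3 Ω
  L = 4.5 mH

Step 1 — Angular frequency: ω = 2π·f = 2π·1e+04 = 6.283e+04 rad/s.
Step 2 — Component impedances:
  R: Z = R = 18.3 Ω
  L: Z = jωL = j·6.283e+04·0.0045 = 0 + j282.7 Ω
Step 3 — Series combination: Z_total = R + L = 18.3 + j282.7 Ω = 283.3∠86.3° Ω.
Step 4 — Power factor: PF = cos(φ) = Re(Z)/|Z| = 18.3/283.33 = 0.06459.
Step 5 — Type: Im(Z) = 282.7 ⇒ lagging (phase φ = 86.3°).

PF = 0.06459 (lagging, φ = 86.3°)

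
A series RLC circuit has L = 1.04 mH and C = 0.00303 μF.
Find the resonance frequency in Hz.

Step 1 — Resonance condition Im(Z)=0 gives ω₀ = 1/√(LC).
Step 2 — ω₀ = 1/√(0.00104·3.03e-09) = 5.633e+05 rad/s.
Step 3 — f₀ = ω₀/(2π) = 8.966e+04 Hz.

f₀ = 8.966e+04 Hz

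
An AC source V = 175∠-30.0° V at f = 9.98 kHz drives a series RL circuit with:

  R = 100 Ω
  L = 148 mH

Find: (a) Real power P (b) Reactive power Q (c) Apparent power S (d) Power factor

Step 1 — Angular frequency: ω = 2π·f = 2π·9980 = 6.271e+04 rad/s.
Step 2 — Component impedances:
  R: Z = R = 100 Ω
  L: Z = jωL = j·6.271e+04·0.148 = 0 + j9281 Ω
Step 3 — Series combination: Z_total = R + L = 100 + j9281 Ω = 9281∠89.4° Ω.
Step 4 — Source phasor: V = 175∠-30.0° V = 151.6 - j87.5 V.
Step 5 — Current: I = V / Z = -0.009251 - j0.01643 A = 0.01886∠-119.4° A.
Step 6 — Complex power: S = V·I* = 0.03555 + j3.3 VA.
Step 7 — Real power: P = Re(S) = 0.03555 W.
Step 8 — Reactive power: Q = Im(S) = 3.3 VAR.
Step 9 — Apparent power: |S| = 3.3 VA.
Step 10 — Power factor: PF = P/|S| = 0.01077 (lagging).

(a) P = 0.03555 W  (b) Q = 3.3 VAR  (c) S = 3.3 VA  (d) PF = 0.01077 (lagging)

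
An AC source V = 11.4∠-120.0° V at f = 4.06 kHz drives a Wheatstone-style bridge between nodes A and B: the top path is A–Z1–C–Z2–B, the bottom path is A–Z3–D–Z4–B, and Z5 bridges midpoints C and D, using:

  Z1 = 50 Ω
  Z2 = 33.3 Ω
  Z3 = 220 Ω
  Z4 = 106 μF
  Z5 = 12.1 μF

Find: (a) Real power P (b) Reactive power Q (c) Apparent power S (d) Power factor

Step 1 — Angular frequency: ω = 2π·f = 2π·4060 = 2.551e+04 rad/s.
Step 2 — Component impedances:
  Z1: Z = R = 50 Ω
  Z2: Z = R = 33.3 Ω
  Z3: Z = R = 220 Ω
  Z4: Z = 1/(jωC) = -j/(ω·C) = 0 - j0.3698 Ω
  Z5: Z = 1/(jωC) = -j/(ω·C) = 0 - j3.24 Ω
Step 3 — Bridge requires nodal analysis (the Z5 bridge couples midpoints C and D, so the two paths cannot be reduced to a simple series/parallel combination). Setting node B to ground and injecting 1 A at node A, the 3-node admittance system at A, C, D solves to V_A = Z_AB = 41.03 - j2.486 Ω = 41.11∠-3.5° Ω.
Step 4 — Source phasor: V = 11.4∠-120.0° V = -5.7 - j9.873 V.
Step 5 — Current: I = V / Z = -0.1239 - j0.2481 A = 0.2773∠-116.5° A.
Step 6 — Complex power: S = V·I* = 3.156 - j0.1912 VA.
Step 7 — Real power: P = Re(S) = 3.156 W.
Step 8 — Reactive power: Q = Im(S) = -0.1912 VAR.
Step 9 — Apparent power: |S| = 3.161 VA.
Step 10 — Power factor: PF = P/|S| = 0.9982 (leading).

(a) P = 3.156 W  (b) Q = -0.1912 VAR  (c) S = 3.161 VA  (d) PF = 0.9982 (leading)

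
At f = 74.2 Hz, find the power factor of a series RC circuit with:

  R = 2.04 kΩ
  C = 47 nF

Step 1 — Angular frequency: ω = 2π·f = 2π·74.2 = 466.2 rad/s.
Step 2 — Component impedances:
  R: Z = R = 2040 Ω
  C: Z = 1/(jωC) = -j/(ω·C) = 0 - j4.564e+04 Ω
Step 3 — Series combination: Z_total = R + C = 2040 - j4.564e+04 Ω = 4.568e+04∠-87.4° Ω.
Step 4 — Power factor: PF = cos(φ) = Re(Z)/|Z| = 2040/4.568e+04 = 0.04466.
Step 5 — Type: Im(Z) = -4.564e+04 ⇒ leading (phase φ = -87.4°).

PF = 0.04466 (leading, φ = -87.4°)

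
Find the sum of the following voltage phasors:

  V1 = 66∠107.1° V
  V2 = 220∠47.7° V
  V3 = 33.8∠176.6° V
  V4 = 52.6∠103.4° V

Step 1 — Convert each phasor to rectangular form:
  V1 = 66·(cos(107.1°) + j·sin(107.1°)) = -19.41 + j63.08 V
  V2 = 220·(cos(47.7°) + j·sin(47.7°)) = 148.1 + j162.7 V
  V3 = 33.8·(cos(176.6°) + j·sin(176.6°)) = -33.74 + j2.005 V
  V4 = 52.6·(cos(103.4°) + j·sin(103.4°)) = -12.19 + j51.17 V
Step 2 — Sum components: V_total = 82.73 + j279 V.
Step 3 — Convert to polar: |V_total| = 291 V, ∠V_total = 73.5°.

V_total = 291∠73.5° V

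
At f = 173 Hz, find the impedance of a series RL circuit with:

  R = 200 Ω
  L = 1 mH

Step 1 — Angular frequency: ω = 2π·f = 2π·173 = 1087 rad/s.
Step 2 — Component impedances:
  R: Z = R = 200 Ω
  L: Z = jωL = j·1087·0.001 = 0 + j1.087 Ω
Step 3 — Series combination: Z_total = R + L = 200 + j1.087 Ω = 200∠0.3° Ω.

Z = 200 + j1.087 Ω = 200∠0.3° Ω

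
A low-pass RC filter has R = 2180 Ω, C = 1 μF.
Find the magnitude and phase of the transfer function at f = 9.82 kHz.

Step 1 — Angular frequency: ω = 2π·9820 = 6.17e+04 rad/s.
Step 2 — Transfer function: H(jω) = 1/(1 + jωRC).
Step 3 — Denominator: 1 + jωRC = 1 + j·6.17e+04·2180·1e-06 = 1 + j134.5.
Step 4 — H = 5.527e-05 - j0.007434.
Step 5 — Magnitude: |H| = 0.007434 (-42.6 dB); phase: φ = -89.6°.

|H| = 0.007434 (-42.6 dB), φ = -89.6°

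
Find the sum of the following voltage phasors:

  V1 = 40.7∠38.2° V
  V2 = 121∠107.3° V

Step 1 — Convert each phasor to rectangular form:
  V1 = 40.7·(cos(38.2°) + j·sin(38.2°)) = 31.98 + j25.17 V
  V2 = 121·(cos(107.3°) + j·sin(107.3°)) = -35.98 + j115.5 V
Step 2 — Sum components: V_total = -3.998 + j140.7 V.
Step 3 — Convert to polar: |V_total| = 140.8 V, ∠V_total = 91.6°.

V_total = 140.8∠91.6° V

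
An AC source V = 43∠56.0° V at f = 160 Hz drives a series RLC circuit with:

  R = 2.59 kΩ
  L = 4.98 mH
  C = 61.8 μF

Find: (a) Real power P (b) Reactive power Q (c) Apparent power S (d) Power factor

Step 1 — Angular frequency: ω = 2π·f = 2π·160 = 1005 rad/s.
Step 2 — Component impedances:
  R: Z = R = 2590 Ω
  L: Z = jωL = j·1005·0.00498 = 0 + j5.006 Ω
  C: Z = 1/(jωC) = -j/(ω·C) = 0 - j16.1 Ω
Step 3 — Series combination: Z_total = R + L + C = 2590 - j11.09 Ω = 2590∠-0.2° Ω.
Step 4 — Source phasor: V = 43∠56.0° V = 24.05 + j35.65 V.
Step 5 — Current: I = V / Z = 0.009225 + j0.0138 A = 0.0166∠56.2° A.
Step 6 — Complex power: S = V·I* = 0.7139 - j0.003057 VA.
Step 7 — Real power: P = Re(S) = 0.7139 W.
Step 8 — Reactive power: Q = Im(S) = -0.003057 VAR.
Step 9 — Apparent power: |S| = 0.7139 VA.
Step 10 — Power factor: PF = P/|S| = 1 (leading).

(a) P = 0.7139 W  (b) Q = -0.003057 VAR  (c) S = 0.7139 VA  (d) PF = 1 (leading)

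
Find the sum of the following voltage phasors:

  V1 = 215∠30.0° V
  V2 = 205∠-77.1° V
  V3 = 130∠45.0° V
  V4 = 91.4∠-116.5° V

Step 1 — Convert each phasor to rectangular form:
  V1 = 215·(cos(30.0°) + j·sin(30.0°)) = 186.2 + j107.5 V
  V2 = 205·(cos(-77.1°) + j·sin(-77.1°)) = 45.77 - j199.8 V
  V3 = 130·(cos(45.0°) + j·sin(45.0°)) = 91.92 + j91.92 V
  V4 = 91.4·(cos(-116.5°) + j·sin(-116.5°)) = -40.78 - j81.8 V
Step 2 — Sum components: V_total = 283.1 - j82.2 V.
Step 3 — Convert to polar: |V_total| = 294.8 V, ∠V_total = -16.2°.

V_total = 294.8∠-16.2° V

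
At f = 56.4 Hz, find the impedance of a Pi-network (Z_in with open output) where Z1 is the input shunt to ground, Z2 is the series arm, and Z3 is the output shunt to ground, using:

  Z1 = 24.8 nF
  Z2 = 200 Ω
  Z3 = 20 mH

Step 1 — Angular frequency: ω = 2π·f = 2π·56.4 = 354.4 rad/s.
Step 2 — Component impedances:
  Z1: Z = 1/(jωC) = -j/(ω·C) = 0 - j1.138e+05 Ω
  Z2: Z = R = 200 Ω
  Z3: Z = jωL = j·354.4·0.02 = 0 + j7.087 Ω
Step 3 — With open output, the series arm Z2 and the output shunt Z3 appear in series to ground: Z2 + Z3 = 200 + j7.087 Ω.
Step 4 — Parallel with input shunt Z1: Z_in = Z1 || (Z2 + Z3) = 200 + j6.736 Ω = 200.1∠1.9° Ω.

Z = 200 + j6.736 Ω = 200.1∠1.9° Ω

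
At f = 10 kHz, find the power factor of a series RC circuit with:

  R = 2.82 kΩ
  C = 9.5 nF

Step 1 — Angular frequency: ω = 2π·f = 2π·1e+04 = 6.283e+04 rad/s.
Step 2 — Component impedances:
  R: Z = R = 2820 Ω
  C: Z = 1/(jωC) = -j/(ω·C) = 0 - j1675 Ω
Step 3 — Series combination: Z_total = R + C = 2820 - j1675 Ω = 3280∠-30.7° Ω.
Step 4 — Power factor: PF = cos(φ) = Re(Z)/|Z| = 2820/3280.1 = 0.8597.
Step 5 — Type: Im(Z) = -1675 ⇒ leading (phase φ = -30.7°).

PF = 0.8597 (leading, φ = -30.7°)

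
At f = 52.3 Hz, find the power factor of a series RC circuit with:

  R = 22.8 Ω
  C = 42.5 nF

Step 1 — Angular frequency: ω = 2π·f = 2π·52.3 = 328.6 rad/s.
Step 2 — Component impedances:
  R: Z = R = 22.8 Ω
  C: Z = 1/(jωC) = -j/(ω·C) = 0 - j7.16e+04 Ω
Step 3 — Series combination: Z_total = R + C = 22.8 - j7.16e+04 Ω = 7.16e+04∠-90.0° Ω.
Step 4 — Power factor: PF = cos(φ) = Re(Z)/|Z| = 22.8/7.16e+04 = 0.0003184.
Step 5 — Type: Im(Z) = -7.16e+04 ⇒ leading (phase φ = -90.0°).

PF = 0.0003184 (leading, φ = -90.0°)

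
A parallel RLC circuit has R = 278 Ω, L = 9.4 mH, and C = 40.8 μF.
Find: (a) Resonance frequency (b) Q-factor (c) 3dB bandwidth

Step 1 — Resonance: ω₀ = 1/√(LC) = 1/√(0.0094·4.08e-05) = 1615 rad/s.
Step 2 — f₀ = ω₀/(2π) = 257 Hz.
Step 3 — Parallel Q: Q = R/(ω₀L) = 278/(1615·0.0094) = 18.32.
Step 4 — Bandwidth: Δω = ω₀/Q = 88.16 rad/s; BW = Δω/(2π) = 14.03 Hz.

(a) f₀ = 257 Hz  (b) Q = 18.32  (c) BW = 14.03 Hz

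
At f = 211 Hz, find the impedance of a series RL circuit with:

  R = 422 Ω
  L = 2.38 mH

Step 1 — Angular frequency: ω = 2π·f = 2π·211 = 1326 rad/s.
Step 2 — Component impedances:
  R: Z = R = 422 Ω
  L: Z = jωL = j·1326·0.00238 = 0 + j3.155 Ω
Step 3 — Series combination: Z_total = R + L = 422 + j3.155 Ω = 422∠0.4° Ω.

Z = 422 + j3.155 Ω = 422∠0.4° Ω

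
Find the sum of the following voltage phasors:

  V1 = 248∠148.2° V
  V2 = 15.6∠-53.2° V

Step 1 — Convert each phasor to rectangular form:
  V1 = 248·(cos(148.2°) + j·sin(148.2°)) = -210.8 + j130.7 V
  V2 = 15.6·(cos(-53.2°) + j·sin(-53.2°)) = 9.345 - j12.49 V
Step 2 — Sum components: V_total = -201.4 + j118.2 V.
Step 3 — Convert to polar: |V_total| = 233.5 V, ∠V_total = 149.6°.

V_total = 233.5∠149.6° V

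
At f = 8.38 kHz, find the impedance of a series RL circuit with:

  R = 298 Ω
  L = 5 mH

Step 1 — Angular frequency: ω = 2π·f = 2π·8380 = 5.265e+04 rad/s.
Step 2 — Component impedances:
  R: Z = R = 298 Ω
  L: Z = jωL = j·5.265e+04·0.005 = 0 + j263.3 Ω
Step 3 — Series combination: Z_total = R + L = 298 + j263.3 Ω = 397.6∠41.5° Ω.

Z = 298 + j263.3 Ω = 397.6∠41.5° Ω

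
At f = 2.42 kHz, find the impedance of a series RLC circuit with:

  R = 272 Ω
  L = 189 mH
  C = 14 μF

Step 1 — Angular frequency: ω = 2π·f = 2π·2420 = 1.521e+04 rad/s.
Step 2 — Component impedances:
  R: Z = R = 272 Ω
  L: Z = jωL = j·1.521e+04·0.189 = 0 + j2874 Ω
  C: Z = 1/(jωC) = -j/(ω·C) = 0 - j4.698 Ω
Step 3 — Series combination: Z_total = R + L + C = 272 + j2869 Ω = 2882∠84.6° Ω.

Z = 272 + j2869 Ω = 2882∠84.6° Ω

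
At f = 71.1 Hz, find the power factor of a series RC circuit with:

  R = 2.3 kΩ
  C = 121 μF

Step 1 — Angular frequency: ω = 2π·f = 2π·71.1 = 446.7 rad/s.
Step 2 — Component impedances:
  R: Z = R = 2300 Ω
  C: Z = 1/(jωC) = -j/(ω·C) = 0 - j18.5 Ω
Step 3 — Series combination: Z_total = R + C = 2300 - j18.5 Ω = 2300∠-0.5° Ω.
Step 4 — Power factor: PF = cos(φ) = Re(Z)/|Z| = 2300/2300 = 1.
Step 5 — Type: Im(Z) = -18.5 ⇒ leading (phase φ = -0.5°).

PF = 1 (leading, φ = -0.5°)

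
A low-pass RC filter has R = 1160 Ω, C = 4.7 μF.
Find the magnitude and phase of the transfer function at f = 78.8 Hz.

Step 1 — Angular frequency: ω = 2π·78.8 = 495.1 rad/s.
Step 2 — Transfer function: H(jω) = 1/(1 + jωRC).
Step 3 — Denominator: 1 + jωRC = 1 + j·495.1·1160·4.7e-06 = 1 + j2.699.
Step 4 — H = 0.1207 - j0.3258.
Step 5 — Magnitude: |H| = 0.3474 (-9.2 dB); phase: φ = -69.7°.

|H| = 0.3474 (-9.2 dB), φ = -69.7°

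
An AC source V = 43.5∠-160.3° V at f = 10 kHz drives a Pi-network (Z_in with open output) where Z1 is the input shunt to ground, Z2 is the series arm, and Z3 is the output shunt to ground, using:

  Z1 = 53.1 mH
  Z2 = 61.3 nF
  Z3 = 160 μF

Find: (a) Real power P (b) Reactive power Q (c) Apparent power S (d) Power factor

Step 1 — Angular frequency: ω = 2π·f = 2π·1e+04 = 6.283e+04 rad/s.
Step 2 — Component impedances:
  Z1: Z = jωL = j·6.283e+04·0.0531 = 0 + j3336 Ω
  Z2: Z = 1/(jωC) = -j/(ω·C) = 0 - j259.6 Ω
  Z3: Z = 1/(jωC) = -j/(ω·C) = 0 - j0.09947 Ω
Step 3 — With open output, the series arm Z2 and the output shunt Z3 appear in series to ground: Z2 + Z3 = 0 - j259.7 Ω.
Step 4 — Parallel with input shunt Z1: Z_in = Z1 || (Z2 + Z3) = 0 - j281.7 Ω = 281.7∠-90.0° Ω.
Step 5 — Source phasor: V = 43.5∠-160.3° V = -40.95 - j14.66 V.
Step 6 — Current: I = V / Z = 0.05206 - j0.1454 A = 0.1544∠-70.3° A.
Step 7 — Complex power: S = V·I* = 0 - j6.718 VA.
Step 8 — Real power: P = Re(S) = 0 W.
Step 9 — Reactive power: Q = Im(S) = -6.718 VAR.
Step 10 — Apparent power: |S| = 6.718 VA.
Step 11 — Power factor: PF = P/|S| = 0 (leading).

(a) P = 0 W  (b) Q = -6.718 VAR  (c) S = 6.718 VA  (d) PF = 0 (leading)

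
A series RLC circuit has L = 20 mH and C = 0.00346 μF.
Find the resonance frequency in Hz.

Step 1 — Resonance condition Im(Z)=0 gives ω₀ = 1/√(LC).
Step 2 — ω₀ = 1/√(0.02·3.46e-09) = 1.202e+05 rad/s.
Step 3 — f₀ = ω₀/(2π) = 1.913e+04 Hz.

f₀ = 1.913e+04 Hz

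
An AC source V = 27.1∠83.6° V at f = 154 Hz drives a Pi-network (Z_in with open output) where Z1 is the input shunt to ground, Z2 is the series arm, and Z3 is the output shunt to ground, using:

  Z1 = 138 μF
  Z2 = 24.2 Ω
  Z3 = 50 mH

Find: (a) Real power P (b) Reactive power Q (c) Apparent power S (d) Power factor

Step 1 — Angular frequency: ω = 2π·f = 2π·154 = 967.6 rad/s.
Step 2 — Component impedances:
  Z1: Z = 1/(jωC) = -j/(ω·C) = 0 - j7.489 Ω
  Z2: Z = R = 24.2 Ω
  Z3: Z = jωL = j·967.6·0.05 = 0 + j48.38 Ω
Step 3 — With open output, the series arm Z2 and the output shunt Z3 appear in series to ground: Z2 + Z3 = 24.2 + j48.38 Ω.
Step 4 — Parallel with input shunt Z1: Z_in = Z1 || (Z2 + Z3) = 0.6011 - j8.505 Ω = 8.526∠-86.0° Ω.
Step 5 — Source phasor: V = 27.1∠83.6° V = 3.021 + j26.93 V.
Step 6 — Current: I = V / Z = -3.126 + j0.5761 A = 3.179∠169.6° A.
Step 7 — Complex power: S = V·I* = 6.073 - j85.92 VA.
Step 8 — Real power: P = Re(S) = 6.073 W.
Step 9 — Reactive power: Q = Im(S) = -85.92 VAR.
Step 10 — Apparent power: |S| = 86.14 VA.
Step 11 — Power factor: PF = P/|S| = 0.07051 (leading).

(a) P = 6.073 W  (b) Q = -85.92 VAR  (c) S = 86.14 VA  (d) PF = 0.07051 (leading)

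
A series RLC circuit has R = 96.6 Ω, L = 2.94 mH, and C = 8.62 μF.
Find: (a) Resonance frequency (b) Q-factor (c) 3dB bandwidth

Step 1 — Resonance: ω₀ = 1/√(LC) = 1/√(0.00294·8.62e-06) = 6282 rad/s.
Step 2 — f₀ = ω₀/(2π) = 999.8 Hz.
Step 3 — Series Q: Q = ω₀L/R = 6282·0.00294/96.6 = 0.1912.
Step 4 — Bandwidth: Δω = ω₀/Q = 3.286e+04 rad/s; BW = Δω/(2π) = 5229 Hz.

(a) f₀ = 999.8 Hz  (b) Q = 0.1912  (c) BW = 5229 Hz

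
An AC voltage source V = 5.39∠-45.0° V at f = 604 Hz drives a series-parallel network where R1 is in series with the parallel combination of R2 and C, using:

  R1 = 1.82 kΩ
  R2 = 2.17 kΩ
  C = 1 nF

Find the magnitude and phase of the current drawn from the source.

Step 1 — Angular frequency: ω = 2π·f = 2π·604 = 3795 rad/s.
Step 2 — Component impedances:
  R1: Z = R = 1820 Ω
  R2: Z = R = 2170 Ω
  C: Z = 1/(jωC) = -j/(ω·C) = 0 - j2.635e+05 Ω
Step 3 — Parallel branch: R2 || C = 1/(1/R2 + 1/C) = 2170 - j17.87 Ω.
Step 4 — Series with R1: Z_total = R1 + (R2 || C) = 3990 - j17.87 Ω = 3990∠-0.3° Ω.
Step 5 — Source phasor: V = 5.39∠-45.0° V = 3.811 - j3.811 V.
Step 6 — Ohm's law: I = V / Z_total = (3.811 - j3.811) / (3990 - j17.87) = 0.0009595 - j0.000951 A.
Step 7 — Convert to polar: |I| = 0.001351 A, ∠I = -44.7°.

I = 0.001351∠-44.7° A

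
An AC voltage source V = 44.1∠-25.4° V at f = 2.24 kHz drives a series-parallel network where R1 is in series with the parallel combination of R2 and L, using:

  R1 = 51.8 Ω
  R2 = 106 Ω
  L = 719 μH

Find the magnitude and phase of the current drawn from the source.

Step 1 — Angular frequency: ω = 2π·f = 2π·2240 = 1.407e+04 rad/s.
Step 2 — Component impedances:
  R1: Z = R = 51.8 Ω
  R2: Z = R = 106 Ω
  L: Z = jωL = j·1.407e+04·0.000719 = 0 + j10.12 Ω
Step 3 — Parallel branch: R2 || L = 1/(1/R2 + 1/L) = 0.9573 + j10.03 Ω.
Step 4 — Series with R1: Z_total = R1 + (R2 || L) = 52.76 + j10.03 Ω = 53.7∠10.8° Ω.
Step 5 — Source phasor: V = 44.1∠-25.4° V = 39.84 - j18.92 V.
Step 6 — Ohm's law: I = V / Z_total = (39.84 - j18.92) / (52.76 + j10.03) = 0.663 - j0.4846 A.
Step 7 — Convert to polar: |I| = 0.8212 A, ∠I = -36.2°.

I = 0.8212∠-36.2° A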